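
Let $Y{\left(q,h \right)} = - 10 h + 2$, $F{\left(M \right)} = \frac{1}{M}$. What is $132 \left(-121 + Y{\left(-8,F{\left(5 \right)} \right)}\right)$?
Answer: $-15972$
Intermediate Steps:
$Y{\left(q,h \right)} = 2 - 10 h$
$132 \left(-121 + Y{\left(-8,F{\left(5 \right)} \right)}\right) = 132 \left(-121 + \left(2 - \frac{10}{5}\right)\right) = 132 \left(-121 + \left(2 - 2\right)\right) = 132 \left(-121 + 0\right) = 132 \left(-121\right) = -15972$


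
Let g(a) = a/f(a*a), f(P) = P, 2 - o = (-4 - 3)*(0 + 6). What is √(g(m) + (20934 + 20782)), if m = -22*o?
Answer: √80762174/44 ≈ 204.24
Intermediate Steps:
o = 44 (o = 2 - (-4 - 3)*(0 + 6) = 2 - (-7)*6 = 2 - 1*(-42) = 2 + 42 = 44)
m = -968 (m = -22*44 = -968)
g(a) = 1/a (g(a) = a/((a*a)) = a/(a²) = a/a² = 1/a)
√(g(m) + (20934 + 20782)) = √(1/(-968) + (20934 + 20782)) = √(-1/968 + 41716) = √(40381087/968) = √80762174/44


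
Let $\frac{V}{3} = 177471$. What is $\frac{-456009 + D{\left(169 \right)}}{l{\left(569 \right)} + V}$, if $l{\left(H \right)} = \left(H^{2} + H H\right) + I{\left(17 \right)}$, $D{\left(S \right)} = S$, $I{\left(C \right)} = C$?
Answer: $- \frac{28490}{73747} \approx -0.38632$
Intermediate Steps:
$V = 532413$ ($V = 3 \cdot 177471 = 532413$)
$l{\left(H \right)} = 17 + 2 H^{2}$ ($l{\left(H \right)} = \left(H^{2} + H H\right) + 17 = \left(H^{2} + H^{2}\right) + 17 = 2 H^{2} + 17 = 17 + 2 H^{2}$)
$\frac{-456009 + D{\left(169 \right)}}{l{\left(569 \right)} + V} = \frac{-456009 + 169}{\left(17 + 2 \cdot 569^{2}\right) + 532413} = - \frac{455840}{\left(17 + 2 \cdot 323761\right) + 532413} = - \frac{455840}{\left(17 + 647522\right) + 532413} = - \frac{455840}{647539 + 532413} = - \frac{455840}{1179952} = \left(-455840\right) \frac{1}{1179952} = - \frac{28490}{73747}$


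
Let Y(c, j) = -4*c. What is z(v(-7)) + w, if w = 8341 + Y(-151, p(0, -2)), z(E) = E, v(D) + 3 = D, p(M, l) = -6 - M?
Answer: 8935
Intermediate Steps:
v(D) = -3 + D
w = 8945 (w = 8341 - 4*(-151) = 8341 + 604 = 8945)
z(v(-7)) + w = (-3 - 7) + 8945 = -10 + 8945 = 8935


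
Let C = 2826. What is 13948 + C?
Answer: 16774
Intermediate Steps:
13948 + C = 13948 + 2826 = 16774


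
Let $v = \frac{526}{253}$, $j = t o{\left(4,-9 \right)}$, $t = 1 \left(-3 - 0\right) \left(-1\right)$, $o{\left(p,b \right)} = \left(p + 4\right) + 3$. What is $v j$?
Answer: $\frac{1578}{23} \approx 68.609$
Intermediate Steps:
$o{\left(p,b \right)} = 7 + p$ ($o{\left(p,b \right)} = \left(4 + p\right) + 3 = 7 + p$)
$t = 3$ ($t = 1 \left(-3 + 0\right) \left(-1\right) = 1 \left(-3\right) \left(-1\right) = \left(-3\right) \left(-1\right) = 3$)
$j = 33$ ($j = 3 \left(7 + 4\right) = 3 \cdot 11 = 33$)
$v = \frac{526}{253}$ ($v = 526 \cdot \frac{1}{253} = \frac{526}{253} \approx 2.0791$)
$v j = \frac{526}{253} \cdot 33 = \frac{1578}{23}$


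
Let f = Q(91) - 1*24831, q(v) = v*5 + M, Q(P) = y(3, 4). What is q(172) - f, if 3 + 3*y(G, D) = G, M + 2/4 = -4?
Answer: 51373/2 ≈ 25687.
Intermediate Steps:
M = -9/2 (M = -½ - 4 = -9/2 ≈ -4.5000)
y(G, D) = -1 + G/3
Q(P) = 0 (Q(P) = -1 + (⅓)*3 = -1 + 1 = 0)
q(v) = -9/2 + 5*v (q(v) = v*5 - 9/2 = 5*v - 9/2 = -9/2 + 5*v)
f = -24831 (f = 0 - 1*24831 = 0 - 24831 = -24831)
q(172) - f = (-9/2 + 5*172) - 1*(-24831) = (-9/2 + 860) + 24831 = 1711/2 + 24831 = 51373/2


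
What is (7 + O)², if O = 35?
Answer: 1764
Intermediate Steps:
(7 + O)² = (7 + 35)² = 42² = 1764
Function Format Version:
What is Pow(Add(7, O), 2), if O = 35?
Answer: 1764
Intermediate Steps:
Pow(Add(7, O), 2) = Pow(Add(7, 35), 2) = Pow(42, 2) = 1764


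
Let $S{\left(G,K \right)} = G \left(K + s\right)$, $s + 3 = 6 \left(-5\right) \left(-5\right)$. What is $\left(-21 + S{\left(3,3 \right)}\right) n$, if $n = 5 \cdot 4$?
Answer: $8580$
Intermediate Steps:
$n = 20$
$s = 147$ ($s = -3 + 6 \left(-5\right) \left(-5\right) = -3 - -150 = -3 + 150 = 147$)
$S{\left(G,K \right)} = G \left(147 + K\right)$ ($S{\left(G,K \right)} = G \left(K + 147\right) = G \left(147 + K\right)$)
$\left(-21 + S{\left(3,3 \right)}\right) n = \left(-21 + 3 \left(147 + 3\right)\right) 20 = \left(-21 + 3 \cdot 150\right) 20 = \left(-21 + 450\right) 20 = 429 \cdot 20 = 8580$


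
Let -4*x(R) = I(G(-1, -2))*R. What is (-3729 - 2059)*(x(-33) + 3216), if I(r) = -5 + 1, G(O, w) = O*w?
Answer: -18423204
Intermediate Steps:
I(r) = -4
x(R) = R (x(R) = -(-1)*R = R)
(-3729 - 2059)*(x(-33) + 3216) = (-3729 - 2059)*(-33 + 3216) = -5788*3183 = -18423204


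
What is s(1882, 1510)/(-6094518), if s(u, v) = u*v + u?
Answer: -1421851/3047259 ≈ -0.46660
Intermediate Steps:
s(u, v) = u + u*v
s(1882, 1510)/(-6094518) = (1882*(1 + 1510))/(-6094518) = (1882*1511)*(-1/6094518) = 2843702*(-1/6094518) = -1421851/3047259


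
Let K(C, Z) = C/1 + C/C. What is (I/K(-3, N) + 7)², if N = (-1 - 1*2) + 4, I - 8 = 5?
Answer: ¼ ≈ 0.25000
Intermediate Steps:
I = 13 (I = 8 + 5 = 13)
N = 1 (N = (-1 - 2) + 4 = -3 + 4 = 1)
K(C, Z) = 1 + C (K(C, Z) = C*1 + 1 = C + 1 = 1 + C)
(I/K(-3, N) + 7)² = (13/(1 - 3) + 7)² = (13/(-2) + 7)² = (13*(-½) + 7)² = (-13/2 + 7)² = (½)² = ¼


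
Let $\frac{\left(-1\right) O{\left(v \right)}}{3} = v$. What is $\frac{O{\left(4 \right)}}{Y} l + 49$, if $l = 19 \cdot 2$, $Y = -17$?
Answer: $\frac{1289}{17} \approx 75.823$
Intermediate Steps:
$O{\left(v \right)} = - 3 v$
$l = 38$
$\frac{O{\left(4 \right)}}{Y} l + 49 = \frac{\left(-3\right) 4}{-17} \cdot 38 + 49 = \left(-12\right) \left(- \frac{1}{17}\right) 38 + 49 = \frac{12}{17} \cdot 38 + 49 = \frac{456}{17} + 49 = \frac{1289}{17}$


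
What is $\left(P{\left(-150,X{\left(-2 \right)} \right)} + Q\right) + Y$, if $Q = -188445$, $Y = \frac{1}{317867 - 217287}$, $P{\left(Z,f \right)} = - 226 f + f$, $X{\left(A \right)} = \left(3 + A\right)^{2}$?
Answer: $- \frac{18976428599}{100580} \approx -1.8867 \cdot 10^{5}$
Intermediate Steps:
$P{\left(Z,f \right)} = - 225 f$
$Y = \frac{1}{100580} \approx 9.9423 \cdot 10^{-6}$
$\left(P{\left(-150,X{\left(-2 \right)} \right)} + Q\right) + Y = \left(- 225 \left(3 - 2\right)^{2} - 188445\right) + \frac{1}{100580} = \left(- 225 \cdot 1^{2} - 188445\right) + \frac{1}{100580} = \left(\left(-225\right) 1 - 188445\right) + \frac{1}{100580} = \left(-225 - 188445\right) + \frac{1}{100580} = -188670 + \frac{1}{100580} = - \frac{18976428599}{100580}$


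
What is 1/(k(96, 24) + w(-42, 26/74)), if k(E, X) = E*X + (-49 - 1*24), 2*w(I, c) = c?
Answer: 74/165107 ≈ 0.00044819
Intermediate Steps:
w(I, c) = c/2
k(E, X) = -73 + E*X (k(E, X) = E*X + (-49 - 24) = E*X - 73 = -73 + E*X)
1/(k(96, 24) + w(-42, 26/74)) = 1/((-73 + 96*24) + (26/74)/2) = 1/((-73 + 2304) + (26*(1/74))/2) = 1/(2231 + (1/2)*(13/37)) = 1/(2231 + 13/74) = 1/(165107/74) = 74/165107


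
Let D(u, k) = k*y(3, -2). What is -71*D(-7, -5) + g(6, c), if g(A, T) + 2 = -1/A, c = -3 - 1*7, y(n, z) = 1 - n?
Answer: -4273/6 ≈ -712.17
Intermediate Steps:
c = -10 (c = -3 - 7 = -10)
D(u, k) = -2*k (D(u, k) = k*(1 - 1*3) = k*(1 - 3) = k*(-2) = -2*k)
g(A, T) = -2 - 1/A
-71*D(-7, -5) + g(6, c) = -(-142)*(-5) + (-2 - 1/6) = -71*10 + (-2 - 1*⅙) = -710 + (-2 - ⅙) = -710 - 13/6 = -4273/6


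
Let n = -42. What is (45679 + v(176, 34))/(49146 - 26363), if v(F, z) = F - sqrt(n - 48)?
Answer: 45855/22783 - 3*I*sqrt(10)/22783 ≈ 2.0127 - 0.0004164*I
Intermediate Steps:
v(F, z) = F - 3*I*sqrt(10) (v(F, z) = F - sqrt(-42 - 48) = F - sqrt(-90) = F - 3*I*sqrt(10))
(45679 + v(176, 34))/(49146 - 26363) = (45679 + (176 - 3*I*sqrt(10)))/(49146 - 26363) = (45855 - 3*I*sqrt(10))/22783 = (45855 - 3*I*sqrt(10))*(1/22783) = 45855/22783 - 3*I*sqrt(10)/22783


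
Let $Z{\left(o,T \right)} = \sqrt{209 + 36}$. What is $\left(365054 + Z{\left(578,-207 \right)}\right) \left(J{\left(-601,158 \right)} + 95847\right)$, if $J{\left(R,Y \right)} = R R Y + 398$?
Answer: $20868678059162 + 400162021 \sqrt{5} \approx 2.087 \cdot 10^{13}$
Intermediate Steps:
$Z{\left(o,T \right)} = 7 \sqrt{5}$ ($Z{\left(o,T \right)} = \sqrt{245} = 7 \sqrt{5}$)
$J{\left(R,Y \right)} = 398 + Y R^{2}$ ($J{\left(R,Y \right)} = R^{2} Y + 398 = Y R^{2} + 398 = 398 + Y R^{2}$)
$\left(365054 + Z{\left(578,-207 \right)}\right) \left(J{\left(-601,158 \right)} + 95847\right) = \left(365054 + 7 \sqrt{5}\right) \left(\left(398 + 158 \left(-601\right)^{2}\right) + 95847\right) = \left(365054 + 7 \sqrt{5}\right) \left(\left(398 + 158 \cdot 361201\right) + 95847\right) = \left(365054 + 7 \sqrt{5}\right) \left(\left(398 + 57069758\right) + 95847\right) = \left(365054 + 7 \sqrt{5}\right) \left(57070156 + 95847\right) = \left(365054 + 7 \sqrt{5}\right) 57166003 = 20868678059162 + 400162021 \sqrt{5}$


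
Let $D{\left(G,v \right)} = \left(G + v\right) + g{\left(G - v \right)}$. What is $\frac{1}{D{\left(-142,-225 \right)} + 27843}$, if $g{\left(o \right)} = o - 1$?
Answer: $\frac{1}{27558} \approx 3.6287 \cdot 10^{-5}$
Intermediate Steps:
$g{\left(o \right)} = -1 + o$
$D{\left(G,v \right)} = -1 + 2 G$ ($D{\left(G,v \right)} = \left(G + v\right) - \left(1 + v - G\right) = -1 + 2 G$)
$\frac{1}{D{\left(-142,-225 \right)} + 27843} = \frac{1}{\left(-1 + 2 \left(-142\right)\right) + 27843} = \frac{1}{\left(-1 - 284\right) + 27843} = \frac{1}{-285 + 27843} = \frac{1}{27558}$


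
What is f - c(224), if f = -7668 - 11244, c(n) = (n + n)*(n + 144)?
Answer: -183776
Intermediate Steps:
c(n) = 2*n*(144 + n) (c(n) = (2*n)*(144 + n) = 2*n*(144 + n))
f = -18912
f - c(224) = -18912 - 2*224*(144 + 224) = -18912 - 2*224*368 = -18912 - 1*164864 = -18912 - 164864 = -183776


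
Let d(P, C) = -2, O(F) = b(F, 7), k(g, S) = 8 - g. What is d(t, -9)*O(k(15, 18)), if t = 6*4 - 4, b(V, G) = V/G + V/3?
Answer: 20/3 ≈ 6.6667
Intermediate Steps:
b(V, G) = V/3 + V/G (b(V, G) = V/G + V*(⅓) = V/G + V/3 = V/3 + V/G)
O(F) = 10*F/21 (O(F) = F/3 + F/7 = 10*F/21)
t = 20 (t = 24 - 4 = 20)
d(t, -9)*O(k(15, 18)) = -20*(8 - 1*15)/21 = -20*(8 - 15)/21 = -20*(-7)/21 = -2*(-10/3) = 20/3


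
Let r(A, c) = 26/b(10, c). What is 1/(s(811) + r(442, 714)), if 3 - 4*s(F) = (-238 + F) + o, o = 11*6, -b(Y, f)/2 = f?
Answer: -714/113539 ≈ -0.0062886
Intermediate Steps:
b(Y, f) = -2*f
o = 66
r(A, c) = -13/c (r(A, c) = 26/((-2*c)) = 26*(-1/(2*c)) = -13/c)
s(F) = 175/4 - F/4 (s(F) = ¾ - ((-238 + F) + 66)/4 = ¾ - (-172 + F)/4 = ¾ + (43 - F/4) = 175/4 - F/4)
1/(s(811) + r(442, 714)) = 1/((175/4 - ¼*811) - 13/714) = 1/((175/4 - 811/4) - 13*1/714) = 1/(-159 - 13/714) = 1/(-113539/714) = -714/113539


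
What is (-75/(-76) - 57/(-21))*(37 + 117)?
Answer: 21659/38 ≈ 569.97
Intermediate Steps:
(-75/(-76) - 57/(-21))*(37 + 117) = (-75*(-1/76) - 57*(-1/21))*154 = (75/76 + 19/7)*154 = (1969/532)*154 = 21659/38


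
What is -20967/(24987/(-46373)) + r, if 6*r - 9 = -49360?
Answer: 1533560903/49974 ≈ 30687.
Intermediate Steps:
r = -49351/6 (r = 3/2 + (⅙)*(-49360) = 3/2 - 24680/3 = -49351/6 ≈ -8225.2)
-20967/(24987/(-46373)) + r = -20967/(24987/(-46373)) - 49351/6 = -20967/(24987*(-1/46373)) - 49351/6 = -20967/(-24987/46373) - 49351/6 = -20967*(-46373/24987) - 49351/6 = 324100897/8329 - 49351/6 = 1533560903/49974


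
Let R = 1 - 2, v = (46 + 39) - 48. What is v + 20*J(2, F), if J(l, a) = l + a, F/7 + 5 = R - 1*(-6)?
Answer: 77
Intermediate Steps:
v = 37 (v = 85 - 48 = 37)
R = -1
F = 0 (F = -35 + 7*(-1 - 1*(-6)) = -35 + 7*(-1 + 6) = -35 + 7*5 = -35 + 35 = 0)
J(l, a) = a + l
v + 20*J(2, F) = 37 + 20*(0 + 2) = 37 + 20*2 = 37 + 40 = 77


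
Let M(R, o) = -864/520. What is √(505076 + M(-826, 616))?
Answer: 2*√533484770/65 ≈ 710.69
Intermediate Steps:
M(R, o) = -108/65 (M(R, o) = -864*1/520 = -108/65)
√(505076 + M(-826, 616)) = √(505076 - 108/65) = √(32829832/65) = 2*√533484770/65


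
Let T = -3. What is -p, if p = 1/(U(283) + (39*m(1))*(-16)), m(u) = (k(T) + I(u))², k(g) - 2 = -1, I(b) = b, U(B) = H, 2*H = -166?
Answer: 1/2579 ≈ 0.00038775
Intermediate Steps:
H = -83 (H = (½)*(-166) = -83)
U(B) = -83
k(g) = 1 (k(g) = 2 - 1 = 1)
m(u) = (1 + u)²
p = -1/2579 (p = 1/(-83 + (39*(1 + 1)²)*(-16)) = 1/(-83 + (39*2²)*(-16)) = 1/(-83 + (39*4)*(-16)) = 1/(-83 + 156*(-16)) = 1/(-83 - 2496) = 1/(-2579) = -1/2579 ≈ -0.00038775)
-p = -1*(-1/2579) = 1/2579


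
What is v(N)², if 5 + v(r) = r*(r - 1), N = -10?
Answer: 11025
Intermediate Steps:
v(r) = -5 + r*(-1 + r) (v(r) = -5 + r*(r - 1) = -5 + r*(-1 + r))
v(N)² = (-5 + (-10)² - 1*(-10))² = (-5 + 100 + 10)² = 105² = 11025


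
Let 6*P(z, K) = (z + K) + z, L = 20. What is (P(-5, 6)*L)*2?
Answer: -80/3 ≈ -26.667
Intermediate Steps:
P(z, K) = z/3 + K/6 (P(z, K) = ((z + K) + z)/6 = ((K + z) + z)/6 = (K + 2*z)/6 = z/3 + K/6)
(P(-5, 6)*L)*2 = (((1/3)*(-5) + (1/6)*6)*20)*2 = ((-5/3 + 1)*20)*2 = -2/3*20*2 = -40/3*2 = -80/3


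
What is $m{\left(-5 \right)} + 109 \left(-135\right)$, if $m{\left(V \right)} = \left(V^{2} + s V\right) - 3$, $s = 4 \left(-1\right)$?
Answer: $-14673$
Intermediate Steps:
$s = -4$
$m{\left(V \right)} = -3 + V^{2} - 4 V$ ($m{\left(V \right)} = \left(V^{2} - 4 V\right) - 3 = -3 + V^{2} - 4 V$)
$m{\left(-5 \right)} + 109 \left(-135\right) = \left(-3 + \left(-5\right)^{2} - -20\right) + 109 \left(-135\right) = \left(-3 + 25 + 20\right) - 14715 = 42 - 14715 = -14673$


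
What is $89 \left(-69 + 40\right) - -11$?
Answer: $-2570$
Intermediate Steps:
$89 \left(-69 + 40\right) - -11 = 89 \left(-29\right) + \left(-29 + 40\right) = -2581 + 11 = -2570$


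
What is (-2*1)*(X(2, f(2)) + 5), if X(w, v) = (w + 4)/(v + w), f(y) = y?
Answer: -13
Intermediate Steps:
X(w, v) = (4 + w)/(v + w)
(-2*1)*(X(2, f(2)) + 5) = (-2*1)*((4 + 2)/(2 + 2) + 5) = -2*(6/4 + 5) = -2*((1/4)*6 + 5) = -2*(3/2 + 5) = -2*13/2 = -13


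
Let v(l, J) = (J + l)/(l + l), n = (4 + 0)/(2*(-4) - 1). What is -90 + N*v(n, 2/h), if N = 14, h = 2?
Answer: -395/4 ≈ -98.750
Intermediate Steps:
n = -4/9 (n = 4/(-8 - 1) = 4/(-9) = 4*(-⅑) = -4/9 ≈ -0.44444)
v(l, J) = (J + l)/(2*l) (v(l, J) = (J + l)/((2*l)) = (J + l)*(1/(2*l)) = (J + l)/(2*l))
-90 + N*v(n, 2/h) = -90 + 14*((2/2 - 4/9)/(2*(-4/9))) = -90 + 14*((½)*(-9/4)*(2*(½) - 4/9)) = -90 + 14*((½)*(-9/4)*(1 - 4/9)) = -90 + 14*((½)*(-9/4)*(5/9)) = -90 + 14*(-5/8) = -90 - 35/4 = -395/4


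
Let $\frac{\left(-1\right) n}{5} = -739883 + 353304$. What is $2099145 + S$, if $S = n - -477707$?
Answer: $4509747$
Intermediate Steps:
$n = 1932895$ ($n = - 5 \left(-739883 + 353304\right) = \left(-5\right) \left(-386579\right) = 1932895$)
$S = 2410602$ ($S = 1932895 - -477707 = 1932895 + 477707 = 2410602$)
$2099145 + S = 2099145 + 2410602 = 4509747$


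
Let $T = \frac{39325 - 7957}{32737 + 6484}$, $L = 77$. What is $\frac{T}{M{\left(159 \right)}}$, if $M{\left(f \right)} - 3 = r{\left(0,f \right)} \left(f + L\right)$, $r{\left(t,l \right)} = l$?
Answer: $\frac{10456}{490615489} \approx 2.1312 \cdot 10^{-5}$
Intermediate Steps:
$M{\left(f \right)} = 3 + f \left(77 + f\right)$ ($M{\left(f \right)} = 3 + f \left(f + 77\right) = 3 + f \left(77 + f\right)$)
$T = \frac{31368}{39221} \approx 0.79978$
$\frac{T}{M{\left(159 \right)}} = \frac{31368}{39221 \left(3 + 159^{2} + 77 \cdot 159\right)} = \frac{31368}{39221 \left(3 + 25281 + 12243\right)} = \frac{31368}{39221 \cdot 37527} = \frac{31368}{39221} \cdot \frac{1}{37527} = \frac{10456}{490615489}$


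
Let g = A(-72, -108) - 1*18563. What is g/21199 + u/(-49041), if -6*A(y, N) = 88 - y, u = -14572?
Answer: -602744015/1039620159 ≈ -0.57977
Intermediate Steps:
A(y, N) = -44/3 + y/6 (A(y, N) = -(88 - y)/6 = -44/3 + y/6)
g = -55769/3 (g = (-44/3 + (⅙)*(-72)) - 1*18563 = (-44/3 - 12) - 18563 = -80/3 - 18563 = -55769/3 ≈ -18590.)
g/21199 + u/(-49041) = -55769/3/21199 - 14572/(-49041) = -55769/3*1/21199 - 14572*(-1/49041) = -55769/63597 + 14572/49041 = -602744015/1039620159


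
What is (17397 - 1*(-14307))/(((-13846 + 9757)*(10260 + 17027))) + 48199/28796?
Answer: 1792321615891/1070986044076 ≈ 1.6735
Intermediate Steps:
(17397 - 1*(-14307))/(((-13846 + 9757)*(10260 + 17027))) + 48199/28796 = (17397 + 14307)/((-4089*27287)) + 48199*(1/28796) = 31704/(-111576543) + 48199/28796 = 31704*(-1/111576543) + 48199/28796 = -10568/37192181 + 48199/28796 = 1792321615891/1070986044076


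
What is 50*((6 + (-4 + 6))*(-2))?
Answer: -800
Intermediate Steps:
50*((6 + (-4 + 6))*(-2)) = 50*((6 + 2)*(-2)) = 50*(8*(-2)) = 50*(-16) = -800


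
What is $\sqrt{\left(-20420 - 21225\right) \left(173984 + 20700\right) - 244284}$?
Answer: $2 i \sqrt{2026964866} \approx 90044.0 i$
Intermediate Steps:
$\sqrt{\left(-20420 - 21225\right) \left(173984 + 20700\right) - 244284} = \sqrt{\left(-41645\right) 194684 - 244284} = \sqrt{-8107615180 - 244284} = \sqrt{-8107859464} = 2 i \sqrt{2026964866}$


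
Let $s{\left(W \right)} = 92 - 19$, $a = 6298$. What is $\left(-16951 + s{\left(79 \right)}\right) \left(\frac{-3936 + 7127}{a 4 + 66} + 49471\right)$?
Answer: $- \frac{10544882482251}{12629} \approx -8.3497 \cdot 10^{8}$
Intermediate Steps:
$s{\left(W \right)} = 73$
$\left(-16951 + s{\left(79 \right)}\right) \left(\frac{-3936 + 7127}{a 4 + 66} + 49471\right) = \left(-16951 + 73\right) \left(\frac{-3936 + 7127}{6298 \cdot 4 + 66} + 49471\right) = - 16878 \left(\frac{3191}{25192 + 66} + 49471\right) = - 16878 \left(\frac{3191}{25258} + 49471\right) = \left(-16878\right) \frac{1249541709}{25258} = - \frac{10544882482251}{12629}$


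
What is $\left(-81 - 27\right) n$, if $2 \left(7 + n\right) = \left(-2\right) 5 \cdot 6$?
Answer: $3996$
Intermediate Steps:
$n = -37$ ($n = -7 + \frac{\left(-2\right) 5 \cdot 6}{2} = -7 + \frac{\left(-10\right) 6}{2} = -7 + \frac{1}{2} \left(-60\right) = -7 - 30 = -37$)
$\left(-81 - 27\right) n = \left(-81 - 27\right) \left(-37\right) = \left(-108\right) \left(-37\right) = 3996$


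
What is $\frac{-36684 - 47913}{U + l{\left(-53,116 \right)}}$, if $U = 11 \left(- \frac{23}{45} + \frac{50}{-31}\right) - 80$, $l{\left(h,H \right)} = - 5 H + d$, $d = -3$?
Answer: $\frac{118012815}{957478} \approx 123.25$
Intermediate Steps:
$l{\left(h,H \right)} = -3 - 5 H$ ($l{\left(h,H \right)} = - 5 H - 3 = -3 - 5 H$)
$U = - \frac{144193}{1395}$ ($U = 11 \left(\left(-23\right) \frac{1}{45} + 50 \left(- \frac{1}{31}\right)\right) - 80 = 11 \left(- \frac{23}{45} - \frac{50}{31}\right) - 80 = 11 \left(- \frac{2963}{1395}\right) - 80 = - \frac{32593}{1395} - 80 = - \frac{144193}{1395} \approx -103.36$)
$\frac{-36684 - 47913}{U + l{\left(-53,116 \right)}} = \frac{-36684 - 47913}{- \frac{144193}{1395} - 583} = - \frac{84597}{- \frac{144193}{1395} - 583} = - \frac{84597}{- \frac{957478}{1395}} = \left(-84597\right) \left(- \frac{1395}{957478}\right) = \frac{118012815}{957478}$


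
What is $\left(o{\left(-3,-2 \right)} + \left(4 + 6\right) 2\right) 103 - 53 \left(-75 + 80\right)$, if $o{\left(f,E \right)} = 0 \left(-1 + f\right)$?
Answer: $1795$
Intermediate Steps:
$o{\left(f,E \right)} = 0$
$\left(o{\left(-3,-2 \right)} + \left(4 + 6\right) 2\right) 103 - 53 \left(-75 + 80\right) = \left(0 + \left(4 + 6\right) 2\right) 103 - 53 \left(-75 + 80\right) = \left(0 + 10 \cdot 2\right) 103 - 265 = \left(0 + 20\right) 103 - 265 = 20 \cdot 103 - 265 = 2060 - 265 = 1795$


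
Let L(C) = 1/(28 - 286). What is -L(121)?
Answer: 1/258 ≈ 0.0038760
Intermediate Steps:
L(C) = -1/258 (L(C) = 1/(-258) = -1/258)
-L(121) = -1*(-1/258) = 1/258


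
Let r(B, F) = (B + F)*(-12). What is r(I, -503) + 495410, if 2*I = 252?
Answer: 499934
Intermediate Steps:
I = 126 (I = (1/2)*252 = 126)
r(B, F) = -12*B - 12*F
r(I, -503) + 495410 = (-12*126 - 12*(-503)) + 495410 = (-1512 + 6036) + 495410 = 4524 + 495410 = 499934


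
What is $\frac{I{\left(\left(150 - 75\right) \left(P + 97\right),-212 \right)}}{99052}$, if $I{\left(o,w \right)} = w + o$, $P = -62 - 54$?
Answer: $- \frac{1637}{99052} \approx -0.016527$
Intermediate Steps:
$P = -116$ ($P = -62 - 54 = -116$)
$I{\left(o,w \right)} = o + w$
$\frac{I{\left(\left(150 - 75\right) \left(P + 97\right),-212 \right)}}{99052} = \frac{\left(150 - 75\right) \left(-116 + 97\right) - 212}{99052} = \left(75 \left(-19\right) - 212\right) \frac{1}{99052} = \left(-1425 - 212\right) \frac{1}{99052} = \left(-1637\right) \frac{1}{99052} = - \frac{1637}{99052}$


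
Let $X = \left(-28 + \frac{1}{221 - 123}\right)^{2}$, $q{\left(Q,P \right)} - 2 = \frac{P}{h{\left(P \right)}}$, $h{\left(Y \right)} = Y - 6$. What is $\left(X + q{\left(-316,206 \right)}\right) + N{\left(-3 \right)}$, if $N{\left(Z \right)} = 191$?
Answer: $\frac{58671957}{60025} \approx 977.46$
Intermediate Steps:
$h{\left(Y \right)} = -6 + Y$
$q{\left(Q,P \right)} = 2 + \frac{P}{-6 + P}$
$X = \frac{7524049}{9604}$ ($X = \left(-28 + \frac{1}{98}\right)^{2} = \left(- \frac{2743}{98}\right)^{2} = \frac{7524049}{9604} \approx 783.43$)
$\left(X + q{\left(-316,206 \right)}\right) + N{\left(-3 \right)} = \left(\frac{7524049}{9604} + \frac{3 \left(-4 + 206\right)}{-6 + 206}\right) + 191 = \left(\frac{7524049}{9604} + 3 \cdot \frac{1}{200} \cdot 202\right) + 191 = \left(\frac{7524049}{9604} + \frac{303}{100}\right) + 191 = \frac{47207182}{60025} + 191 = \frac{58671957}{60025}$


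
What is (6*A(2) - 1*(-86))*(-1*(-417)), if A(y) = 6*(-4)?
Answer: -24186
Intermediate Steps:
A(y) = -24
(6*A(2) - 1*(-86))*(-1*(-417)) = (6*(-24) - 1*(-86))*(-1*(-417)) = (-144 + 86)*417 = -58*417 = -24186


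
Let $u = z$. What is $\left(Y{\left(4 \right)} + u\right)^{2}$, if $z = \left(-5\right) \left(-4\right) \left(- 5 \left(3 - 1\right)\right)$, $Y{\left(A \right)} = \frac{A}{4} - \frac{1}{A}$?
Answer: $\frac{635209}{16} \approx 39701.0$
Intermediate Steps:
$Y{\left(A \right)} = - \frac{1}{A} + \frac{A}{4}$ ($Y{\left(A \right)} = A \frac{1}{4} - \frac{1}{A} = \frac{A}{4} - \frac{1}{A} = - \frac{1}{A} + \frac{A}{4}$)
$z = -200$ ($z = 20 \left(\left(-5\right) 2\right) = 20 \left(-10\right) = -200$)
$u = -200$
$\left(Y{\left(4 \right)} + u\right)^{2} = \left(\left(- \frac{1}{4} + \frac{1}{4} \cdot 4\right) - 200\right)^{2} = \left(\left(\left(-1\right) \frac{1}{4} + 1\right) - 200\right)^{2} = \left(\left(- \frac{1}{4} + 1\right) - 200\right)^{2} = \left(\frac{3}{4} - 200\right)^{2} = \left(- \frac{797}{4}\right)^{2} = \frac{635209}{16}$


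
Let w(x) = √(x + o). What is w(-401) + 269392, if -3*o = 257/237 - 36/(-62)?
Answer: 269392 + 7*I*√442353074/7347 ≈ 2.6939e+5 + 20.039*I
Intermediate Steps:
o = -12233/22041 (o = -(257/237 - 36/(-62))/3 = -(257*(1/237) - 36*(-1/62))/3 = -(257/237 + 18/31)/3 = -⅓*12233/7347 = -12233/22041 ≈ -0.55501)
w(x) = √(-12233/22041 + x) (w(x) = √(x - 12233/22041) = √(-12233/22041 + x))
w(-401) + 269392 = √(-29958617 + 53978409*(-401))/7347 + 269392 = √(-29958617 - 21645342009)/7347 + 269392 = √(-21675300626)/7347 + 269392 = (7*I*√442353074)/7347 + 269392 = 7*I*√442353074/7347 + 269392 = 269392 + 7*I*√442353074/7347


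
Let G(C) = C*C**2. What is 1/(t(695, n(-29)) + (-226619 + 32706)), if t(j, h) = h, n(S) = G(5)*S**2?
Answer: -1/88788 ≈ -1.1263e-5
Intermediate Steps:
G(C) = C**3
n(S) = 125*S**2 (n(S) = 5**3*S**2 = 125*S**2)
1/(t(695, n(-29)) + (-226619 + 32706)) = 1/(125*(-29)**2 + (-226619 + 32706)) = 1/(125*841 - 193913) = 1/(105125 - 193913) = 1/(-88788) = -1/88788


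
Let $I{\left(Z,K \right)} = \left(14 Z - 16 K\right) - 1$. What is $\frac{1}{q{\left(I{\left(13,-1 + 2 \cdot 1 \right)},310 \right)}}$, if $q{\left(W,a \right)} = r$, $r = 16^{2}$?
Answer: $\frac{1}{256} \approx 0.0039063$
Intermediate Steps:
$r = 256$
$I{\left(Z,K \right)} = -1 - 16 K + 14 Z$ ($I{\left(Z,K \right)} = \left(- 16 K + 14 Z\right) - 1 = -1 - 16 K + 14 Z$)
$q{\left(W,a \right)} = 256$
$\frac{1}{q{\left(I{\left(13,-1 + 2 \cdot 1 \right)},310 \right)}} = \frac{1}{256}$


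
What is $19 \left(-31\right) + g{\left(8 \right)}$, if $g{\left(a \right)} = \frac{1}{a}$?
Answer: $- \frac{4711}{8} \approx -588.88$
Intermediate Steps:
$19 \left(-31\right) + g{\left(8 \right)} = 19 \left(-31\right) + \frac{1}{8} = -589 + \frac{1}{8} = - \frac{4711}{8}$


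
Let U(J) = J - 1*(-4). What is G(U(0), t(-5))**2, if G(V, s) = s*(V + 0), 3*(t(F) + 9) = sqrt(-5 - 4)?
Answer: 1280 - 288*I ≈ 1280.0 - 288.0*I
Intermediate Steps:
t(F) = -9 + I (t(F) = -9 + sqrt(-5 - 4)/3 = -9 + sqrt(-9)/3 = -9 + (3*I)/3 = -9 + I)
U(J) = 4 + J (U(J) = J + 4 = 4 + J)
G(V, s) = V*s (G(V, s) = s*V = V*s)
G(U(0), t(-5))**2 = ((4 + 0)*(-9 + I))**2 = (4*(-9 + I))**2 = (-36 + 4*I)**2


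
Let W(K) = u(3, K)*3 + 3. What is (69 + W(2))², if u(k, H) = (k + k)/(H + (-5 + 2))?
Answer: 2916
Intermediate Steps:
u(k, H) = 2*k/(-3 + H) (u(k, H) = (2*k)/(H - 3) = (2*k)/(-3 + H) = 2*k/(-3 + H))
W(K) = 3 + 18/(-3 + K) (W(K) = (2*3/(-3 + K))*3 + 3 = (6/(-3 + K))*3 + 3 = 18/(-3 + K) + 3 = 3 + 18/(-3 + K))
(69 + W(2))² = (69 + 3*(3 + 2)/(-3 + 2))² = (69 + 3*5/(-1))² = (69 + 3*(-1)*5)² = (69 - 15)² = 54² = 2916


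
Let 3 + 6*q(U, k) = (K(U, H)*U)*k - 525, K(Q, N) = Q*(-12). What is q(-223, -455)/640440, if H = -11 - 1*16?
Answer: 7542217/106740 ≈ 70.660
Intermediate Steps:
H = -27 (H = -11 - 16 = -27)
K(Q, N) = -12*Q
q(U, k) = -88 - 2*k*U² (q(U, k) = -½ + (((-12*U)*U)*k - 525)/6 = -½ + ((-12*U²)*k - 525)/6 = -½ + (-12*k*U² - 525)/6 = -½ + (-525 - 12*k*U²)/6 = -½ + (-175/2 - 2*k*U²) = -88 - 2*k*U²)
q(-223, -455)/640440 = (-88 - 2*(-455)*(-223)²)/640440 = (-88 - 2*(-455)*49729)*(1/640440) = (-88 + 45253390)*(1/640440) = 45253302*(1/640440) = 7542217/106740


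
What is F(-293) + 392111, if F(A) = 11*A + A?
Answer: 388595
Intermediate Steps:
F(A) = 12*A
F(-293) + 392111 = 12*(-293) + 392111 = -3516 + 392111 = 388595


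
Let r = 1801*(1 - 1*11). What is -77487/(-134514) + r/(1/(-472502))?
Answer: 381560664640589/44838 ≈ 8.5098e+9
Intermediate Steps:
r = -18010 (r = 1801*(1 - 11) = 1801*(-10) = -18010)
-77487/(-134514) + r/(1/(-472502)) = -77487/(-134514) - 18010/(1/(-472502)) = -77487*(-1/134514) - 18010/(-1/472502) = 25829/44838 - 18010*(-472502) = 25829/44838 + 8509761020 = 381560664640589/44838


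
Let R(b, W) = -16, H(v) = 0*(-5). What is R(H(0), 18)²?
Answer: 256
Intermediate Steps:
H(v) = 0
R(H(0), 18)² = (-16)² = 256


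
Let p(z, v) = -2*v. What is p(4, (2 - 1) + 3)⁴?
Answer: 4096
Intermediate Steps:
p(4, (2 - 1) + 3)⁴ = (-2*((2 - 1) + 3))⁴ = (-2*(1 + 3))⁴ = (-2*4)⁴ = (-8)⁴ = 4096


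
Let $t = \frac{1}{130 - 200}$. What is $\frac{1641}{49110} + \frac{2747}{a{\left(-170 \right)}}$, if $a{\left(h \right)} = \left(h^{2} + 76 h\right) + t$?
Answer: $\frac{3759660953}{18311465630} \approx 0.20532$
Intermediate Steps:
$t = - \frac{1}{70}$ ($t = \frac{1}{-70} = - \frac{1}{70} \approx -0.014286$)
$a{\left(h \right)} = - \frac{1}{70} + h^{2} + 76 h$ ($a{\left(h \right)} = \left(h^{2} + 76 h\right) - \frac{1}{70} = - \frac{1}{70} + h^{2} + 76 h$)
$\frac{1641}{49110} + \frac{2747}{a{\left(-170 \right)}} = \frac{1641}{49110} + \frac{2747}{- \frac{1}{70} + \left(-170\right)^{2} + 76 \left(-170\right)} = 1641 \cdot \frac{1}{49110} + \frac{2747}{- \frac{1}{70} + 28900 - 12920} = \frac{547}{16370} + \frac{2747}{\frac{1118599}{70}} = \frac{547}{16370} + 2747 \cdot \frac{70}{1118599} = \frac{547}{16370} + \frac{192290}{1118599} = \frac{3759660953}{18311465630}$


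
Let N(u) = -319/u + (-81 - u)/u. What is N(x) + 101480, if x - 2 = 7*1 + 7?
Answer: 101454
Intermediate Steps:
x = 16 (x = 2 + (7*1 + 7) = 2 + (7 + 7) = 2 + 14 = 16)
N(u) = -319/u + (-81 - u)/u
N(x) + 101480 = (-400 - 1*16)/16 + 101480 = (-400 - 16)/16 + 101480 = (1/16)*(-416) + 101480 = -26 + 101480 = 101454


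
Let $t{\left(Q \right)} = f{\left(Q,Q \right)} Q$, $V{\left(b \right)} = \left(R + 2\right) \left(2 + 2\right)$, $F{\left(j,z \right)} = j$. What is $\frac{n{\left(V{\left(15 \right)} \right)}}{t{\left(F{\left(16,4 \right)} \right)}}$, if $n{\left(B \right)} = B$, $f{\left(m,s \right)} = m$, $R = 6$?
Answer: $\frac{1}{8} \approx 0.125$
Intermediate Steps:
$V{\left(b \right)} = 32$ ($V{\left(b \right)} = \left(6 + 2\right) \left(2 + 2\right) = 8 \cdot 4 = 32$)
$t{\left(Q \right)} = Q^{2}$ ($t{\left(Q \right)} = Q Q = Q^{2}$)
$\frac{n{\left(V{\left(15 \right)} \right)}}{t{\left(F{\left(16,4 \right)} \right)}} = \frac{32}{16^{2}} = \frac{32}{256} = 32 \cdot \frac{1}{256} = \frac{1}{8}$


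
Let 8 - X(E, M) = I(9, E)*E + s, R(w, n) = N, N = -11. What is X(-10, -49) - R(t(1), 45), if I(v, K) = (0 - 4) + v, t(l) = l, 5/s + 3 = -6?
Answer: 626/9 ≈ 69.556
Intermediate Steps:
s = -5/9 (s = 5/(-3 - 6) = 5/(-9) = 5*(-1/9) = -5/9 ≈ -0.55556)
R(w, n) = -11
I(v, K) = -4 + v
X(E, M) = 77/9 - 5*E (X(E, M) = 8 - ((-4 + 9)*E - 5/9) = 8 - (5*E - 5/9) = 8 - (-5/9 + 5*E) = 8 + (5/9 - 5*E) = 77/9 - 5*E)
X(-10, -49) - R(t(1), 45) = (77/9 - 5*(-10)) - 1*(-11) = (77/9 + 50) + 11 = 527/9 + 11 = 626/9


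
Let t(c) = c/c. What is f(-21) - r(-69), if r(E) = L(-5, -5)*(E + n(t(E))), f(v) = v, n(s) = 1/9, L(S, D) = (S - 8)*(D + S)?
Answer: 80411/9 ≈ 8934.6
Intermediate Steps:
t(c) = 1
L(S, D) = (-8 + S)*(D + S)
n(s) = ⅑
r(E) = 130/9 + 130*E (r(E) = ((-5)² - 8*(-5) - 8*(-5) - 5*(-5))*(E + ⅑) = (25 + 40 + 40 + 25)*(⅑ + E) = 130*(⅑ + E) = 130/9 + 130*E)
f(-21) - r(-69) = -21 - (130/9 + 130*(-69)) = -21 - (130/9 - 8970) = -21 - 1*(-80600/9) = -21 + 80600/9 = 80411/9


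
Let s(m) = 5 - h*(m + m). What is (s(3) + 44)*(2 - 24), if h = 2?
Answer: -814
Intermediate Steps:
s(m) = 5 - 4*m (s(m) = 5 - 2*(m + m) = 5 - 2*2*m = 5 - 4*m)
(s(3) + 44)*(2 - 24) = ((5 - 4*3) + 44)*(2 - 24) = ((5 - 12) + 44)*(-22) = (-7 + 44)*(-22) = 37*(-22) = -814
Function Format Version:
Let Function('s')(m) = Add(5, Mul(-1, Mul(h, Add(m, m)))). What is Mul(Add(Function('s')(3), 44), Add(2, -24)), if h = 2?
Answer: -814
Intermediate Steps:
Function('s')(m) = Add(5, Mul(-4, m)) (Function('s')(m) = Add(5, Mul(-1, Mul(2, Add(m, m)))) = Add(5, Mul(-1, Mul(2, Mul(2, m)))) = Add(5, Mul(-1, Mul(4, m))) = Add(5, Mul(-4, m)))
Mul(Add(Function('s')(3), 44), Add(2, -24)) = Mul(Add(Add(5, Mul(-4, 3)), 44), Add(2, -24)) = Mul(Add(Add(5, -12), 44), -22) = Mul(Add(-7, 44), -22) = Mul(37, -22) = -814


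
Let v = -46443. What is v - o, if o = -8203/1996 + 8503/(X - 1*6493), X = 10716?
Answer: -391455393563/8429108 ≈ -46441.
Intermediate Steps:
o = -17669281/8429108 (o = -8203/1996 + 8503/(10716 - 1*6493) = -8203*1/1996 + 8503/(10716 - 6493) = -8203/1996 + 8503/4223 = -17669281/8429108 ≈ -2.0962)
v - o = -46443 - 1*(-17669281/8429108) = -46443 + 17669281/8429108 = -391455393563/8429108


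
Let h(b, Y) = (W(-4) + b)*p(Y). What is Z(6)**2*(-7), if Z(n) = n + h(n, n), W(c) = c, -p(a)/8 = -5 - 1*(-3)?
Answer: -10108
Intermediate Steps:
p(a) = 16 (p(a) = -8*(-5 - 1*(-3)) = -8*(-5 + 3) = -8*(-2) = 16)
h(b, Y) = -64 + 16*b (h(b, Y) = (-4 + b)*16 = -64 + 16*b)
Z(n) = -64 + 17*n (Z(n) = n + (-64 + 16*n) = -64 + 17*n)
Z(6)**2*(-7) = (-64 + 17*6)**2*(-7) = (-64 + 102)**2*(-7) = 38**2*(-7) = 1444*(-7) = -10108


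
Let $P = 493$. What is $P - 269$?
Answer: $224$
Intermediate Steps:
$P - 269 = 493 - 269 = 224$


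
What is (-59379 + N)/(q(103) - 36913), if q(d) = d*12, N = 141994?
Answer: -82615/35677 ≈ -2.3156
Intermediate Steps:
q(d) = 12*d
(-59379 + N)/(q(103) - 36913) = (-59379 + 141994)/(12*103 - 36913) = 82615/(1236 - 36913) = 82615/(-35677) = 82615*(-1/35677) = -82615/35677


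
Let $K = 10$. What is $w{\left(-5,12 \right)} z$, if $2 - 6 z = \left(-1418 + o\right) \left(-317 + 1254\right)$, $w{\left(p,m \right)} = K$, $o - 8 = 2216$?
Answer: $-1258700$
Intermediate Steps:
$o = 2224$ ($o = 8 + 2216 = 2224$)
$w{\left(p,m \right)} = 10$
$z = -125870$ ($z = \frac{1}{3} - \frac{\left(-1418 + 2224\right) \left(-317 + 1254\right)}{6} = \frac{1}{3} - \frac{806 \cdot 937}{6} = \frac{1}{3} - \frac{377611}{3} = -125870$)
$w{\left(-5,12 \right)} z = 10 \left(-125870\right) = -1258700$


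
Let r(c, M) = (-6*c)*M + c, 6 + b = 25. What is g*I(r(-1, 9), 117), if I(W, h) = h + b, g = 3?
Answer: 408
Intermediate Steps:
b = 19 (b = -6 + 25 = 19)
r(c, M) = c - 6*M*c (r(c, M) = -6*M*c + c = c - 6*M*c)
I(W, h) = 19 + h (I(W, h) = h + 19 = 19 + h)
g*I(r(-1, 9), 117) = 3*(19 + 117) = 3*136 = 408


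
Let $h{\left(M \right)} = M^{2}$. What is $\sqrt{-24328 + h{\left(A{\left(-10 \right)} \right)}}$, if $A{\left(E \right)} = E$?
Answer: $6 i \sqrt{673} \approx 155.65 i$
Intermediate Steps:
$\sqrt{-24328 + h{\left(A{\left(-10 \right)} \right)}} = \sqrt{-24328 + \left(-10\right)^{2}} = \sqrt{-24328 + 100} = \sqrt{-24228} = 6 i \sqrt{673}$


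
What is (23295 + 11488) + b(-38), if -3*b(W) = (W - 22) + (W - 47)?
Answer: 104494/3 ≈ 34831.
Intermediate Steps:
b(W) = 23 - 2*W/3 (b(W) = -((W - 22) + (W - 47))/3 = -((-22 + W) + (-47 + W))/3 = -(-69 + 2*W)/3 = 23 - 2*W/3)
(23295 + 11488) + b(-38) = (23295 + 11488) + (23 - ⅔*(-38)) = 34783 + (23 + 76/3) = 34783 + 145/3 = 104494/3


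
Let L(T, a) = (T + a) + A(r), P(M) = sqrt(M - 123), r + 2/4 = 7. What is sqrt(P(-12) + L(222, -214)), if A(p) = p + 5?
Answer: sqrt(78 + 12*I*sqrt(15))/2 ≈ 4.5934 + 1.2647*I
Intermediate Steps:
r = 13/2 (r = -1/2 + 7 = 13/2 ≈ 6.5000)
A(p) = 5 + p
P(M) = sqrt(-123 + M)
L(T, a) = 23/2 + T + a (L(T, a) = (T + a) + (5 + 13/2) = (T + a) + 23/2 = 23/2 + T + a)
sqrt(P(-12) + L(222, -214)) = sqrt(sqrt(-123 - 12) + (23/2 + 222 - 214)) = sqrt(sqrt(-135) + 39/2) = sqrt(3*I*sqrt(15) + 39/2) = sqrt(39/2 + 3*I*sqrt(15))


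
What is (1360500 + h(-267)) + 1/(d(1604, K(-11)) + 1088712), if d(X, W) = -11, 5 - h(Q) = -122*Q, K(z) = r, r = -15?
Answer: 1445719807632/1088701 ≈ 1.3279e+6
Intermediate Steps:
K(z) = -15
h(Q) = 5 + 122*Q (h(Q) = 5 - (-122)*Q = 5 + 122*Q)
(1360500 + h(-267)) + 1/(d(1604, K(-11)) + 1088712) = (1360500 + (5 + 122*(-267))) + 1/(-11 + 1088712) = (1360500 + (5 - 32574)) + 1/1088701 = (1360500 - 32569) + 1/1088701 = 1327931 + 1/1088701 = 1445719807632/1088701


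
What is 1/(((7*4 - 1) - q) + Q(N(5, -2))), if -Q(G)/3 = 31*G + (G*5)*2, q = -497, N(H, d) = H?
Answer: -1/91 ≈ -0.010989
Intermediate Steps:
Q(G) = -123*G (Q(G) = -3*(31*G + (G*5)*2) = -3*(31*G + (5*G)*2) = -3*(31*G + 10*G) = -123*G)
1/(((7*4 - 1) - q) + Q(N(5, -2))) = 1/(((7*4 - 1) - 1*(-497)) - 123*5) = 1/(((28 - 1) + 497) - 615) = 1/((27 + 497) - 615) = 1/(524 - 615) = 1/(-91) = -1/91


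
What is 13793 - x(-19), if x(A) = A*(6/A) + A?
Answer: 13806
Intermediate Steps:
x(A) = 6 + A
13793 - x(-19) = 13793 - (6 - 19) = 13793 - 1*(-13) = 13793 + 13 = 13806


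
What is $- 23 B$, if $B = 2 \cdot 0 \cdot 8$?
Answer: $0$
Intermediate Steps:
$B = 0$ ($B = 0 \cdot 8 = 0$)
$- 23 B = \left(-23\right) 0 = 0$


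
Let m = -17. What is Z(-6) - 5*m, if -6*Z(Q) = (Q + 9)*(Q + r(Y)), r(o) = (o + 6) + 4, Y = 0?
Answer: 83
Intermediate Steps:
r(o) = 10 + o (r(o) = (6 + o) + 4 = 10 + o)
Z(Q) = -(9 + Q)*(10 + Q)/6 (Z(Q) = -(Q + 9)*(Q + (10 + 0))/6 = -(9 + Q)*(Q + 10)/6 = -(9 + Q)*(10 + Q)/6)
Z(-6) - 5*m = (-15 - 19/6*(-6) - 1/6*(-6)**2) - 5*(-17) = (-15 + 19 - 1/6*36) + 85 = (-15 + 19 - 6) + 85 = -2 + 85 = 83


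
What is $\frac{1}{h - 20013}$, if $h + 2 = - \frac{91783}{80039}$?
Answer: $- \frac{80039}{1602072368} \approx -4.996 \cdot 10^{-5}$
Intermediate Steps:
$h = - \frac{251861}{80039}$ ($h = -2 - \frac{91783}{80039} = - \frac{251861}{80039} \approx -3.1467$)
$\frac{1}{h - 20013} = \frac{1}{- \frac{251861}{80039} - 20013} = \frac{1}{- \frac{1602072368}{80039}} = - \frac{80039}{1602072368}$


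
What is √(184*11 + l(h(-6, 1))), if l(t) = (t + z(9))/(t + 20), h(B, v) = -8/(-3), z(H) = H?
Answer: √2340339/34 ≈ 44.995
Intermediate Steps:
h(B, v) = 8/3 (h(B, v) = -8*(-⅓) = 8/3)
l(t) = (9 + t)/(20 + t) (l(t) = (t + 9)/(t + 20) = (9 + t)/(20 + t))
√(184*11 + l(h(-6, 1))) = √(184*11 + (9 + 8/3)/(20 + 8/3)) = √(2024 + (35/3)/(68/3)) = √(2024 + (3/68)*(35/3)) = √(2024 + 35/68) = √(137667/68) = √2340339/34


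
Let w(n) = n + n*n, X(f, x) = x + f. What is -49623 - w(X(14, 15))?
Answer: -50493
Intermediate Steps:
X(f, x) = f + x
w(n) = n + n²
-49623 - w(X(14, 15)) = -49623 - (14 + 15)*(1 + (14 + 15)) = -49623 - 29*(1 + 29) = -49623 - 29*30 = -49623 - 1*870 = -49623 - 870 = -50493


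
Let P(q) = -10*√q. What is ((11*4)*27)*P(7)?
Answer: -11880*√7 ≈ -31432.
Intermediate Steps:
((11*4)*27)*P(7) = ((11*4)*27)*(-10*√7) = (44*27)*(-10*√7) = 1188*(-10*√7) = -11880*√7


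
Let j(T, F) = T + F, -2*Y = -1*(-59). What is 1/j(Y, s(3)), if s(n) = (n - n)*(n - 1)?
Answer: -2/59 ≈ -0.033898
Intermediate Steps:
Y = -59/2 (Y = -(-1)*(-59)/2 = -½*59 = -59/2 ≈ -29.500)
s(n) = 0 (s(n) = 0*(-1 + n) = 0)
j(T, F) = F + T
1/j(Y, s(3)) = 1/(0 - 59/2) = 1/(-59/2) = -2/59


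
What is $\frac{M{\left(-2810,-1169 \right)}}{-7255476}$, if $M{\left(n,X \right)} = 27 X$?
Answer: $\frac{3507}{806164} \approx 0.0043502$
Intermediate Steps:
$\frac{M{\left(-2810,-1169 \right)}}{-7255476} = \frac{27 \left(-1169\right)}{-7255476} = \left(-31563\right) \left(- \frac{1}{7255476}\right) = \frac{3507}{806164}$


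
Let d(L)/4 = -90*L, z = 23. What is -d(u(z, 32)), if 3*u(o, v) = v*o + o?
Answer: 91080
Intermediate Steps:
u(o, v) = o/3 + o*v/3 (u(o, v) = (v*o + o)/3 = (o*v + o)/3 = (o + o*v)/3 = o/3 + o*v/3)
d(L) = -360*L (d(L) = 4*(-90*L) = -360*L)
-d(u(z, 32)) = -(-360)*(⅓)*23*(1 + 32) = -(-360)*(⅓)*23*33 = -(-360)*253 = -1*(-91080) = 91080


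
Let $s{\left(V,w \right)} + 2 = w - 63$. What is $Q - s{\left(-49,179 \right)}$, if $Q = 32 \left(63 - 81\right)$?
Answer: $-690$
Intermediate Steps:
$s{\left(V,w \right)} = -65 + w$ ($s{\left(V,w \right)} = -2 + \left(w - 63\right) = -2 + \left(-63 + w\right) = -65 + w$)
$Q = -576$ ($Q = 32 \left(-18\right) = -576$)
$Q - s{\left(-49,179 \right)} = -576 - \left(-65 + 179\right) = -576 - 114 = -690$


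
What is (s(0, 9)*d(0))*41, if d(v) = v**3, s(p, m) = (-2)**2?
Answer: 0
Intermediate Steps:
s(p, m) = 4
(s(0, 9)*d(0))*41 = (4*0**3)*41 = (4*0)*41 = 0*41 = 0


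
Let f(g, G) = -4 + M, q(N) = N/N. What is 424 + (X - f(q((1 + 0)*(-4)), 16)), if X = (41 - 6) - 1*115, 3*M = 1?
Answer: 1043/3 ≈ 347.67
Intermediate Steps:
M = ⅓ (M = (⅓)*1 = ⅓ ≈ 0.33333)
q(N) = 1
X = -80 (X = 35 - 115 = -80)
f(g, G) = -11/3 (f(g, G) = -4 + ⅓ = -11/3)
424 + (X - f(q((1 + 0)*(-4)), 16)) = 424 + (-80 - 1*(-11/3)) = 424 + (-80 + 11/3) = 424 - 229/3 = 1043/3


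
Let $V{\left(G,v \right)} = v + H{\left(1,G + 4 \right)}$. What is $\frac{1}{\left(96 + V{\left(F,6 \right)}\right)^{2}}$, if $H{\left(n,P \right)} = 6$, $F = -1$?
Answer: $\frac{1}{11664} \approx 8.5734 \cdot 10^{-5}$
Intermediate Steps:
$V{\left(G,v \right)} = 6 + v$ ($V{\left(G,v \right)} = v + 6 = 6 + v$)
$\frac{1}{\left(96 + V{\left(F,6 \right)}\right)^{2}} = \frac{1}{\left(96 + \left(6 + 6\right)\right)^{2}} = \frac{1}{\left(96 + 12\right)^{2}} = \frac{1}{108^{2}} = \frac{1}{11664}$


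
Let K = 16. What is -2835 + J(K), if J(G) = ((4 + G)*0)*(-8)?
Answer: -2835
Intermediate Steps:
J(G) = 0 (J(G) = 0*(-8) = 0)
-2835 + J(K) = -2835 + 0 = -2835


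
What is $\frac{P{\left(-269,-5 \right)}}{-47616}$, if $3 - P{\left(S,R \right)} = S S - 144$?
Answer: $\frac{36107}{23808} \approx 1.5166$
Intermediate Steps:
$P{\left(S,R \right)} = 147 - S^{2}$ ($P{\left(S,R \right)} = 3 - \left(S S - 144\right) = 3 - \left(S^{2} - 144\right) = 3 - \left(-144 + S^{2}\right) = 147 - S^{2}$)
$\frac{P{\left(-269,-5 \right)}}{-47616} = \frac{147 - \left(-269\right)^{2}}{-47616} = \left(147 - 72361\right) \left(- \frac{1}{47616}\right) = \left(-72214\right) \left(- \frac{1}{47616}\right) = \frac{36107}{23808}$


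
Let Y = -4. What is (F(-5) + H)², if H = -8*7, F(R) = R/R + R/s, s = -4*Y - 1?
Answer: 27556/9 ≈ 3061.8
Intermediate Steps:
s = 15 (s = -4*(-4) - 1 = 16 - 1 = 15)
F(R) = 1 + R/15 (F(R) = R/R + R/15 = 1 + R*(1/15) = 1 + R/15)
H = -56
(F(-5) + H)² = ((1 + (1/15)*(-5)) - 56)² = ((1 - ⅓) - 56)² = (⅔ - 56)² = (-166/3)² = 27556/9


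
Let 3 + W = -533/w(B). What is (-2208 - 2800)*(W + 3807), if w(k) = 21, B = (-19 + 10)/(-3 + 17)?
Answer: -397389808/21 ≈ -1.8923e+7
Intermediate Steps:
B = -9/14 ≈ -0.64286
W = -596/21 (W = -3 - 533/21 = -596/21 ≈ -28.381)
(-2208 - 2800)*(W + 3807) = (-2208 - 2800)*(-596/21 + 3807) = -5008*79351/21 = -397389808/21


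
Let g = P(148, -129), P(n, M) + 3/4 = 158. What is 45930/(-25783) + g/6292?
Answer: -1139748733/648906544 ≈ -1.7564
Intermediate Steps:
P(n, M) = 629/4 (P(n, M) = -¾ + 158 = 629/4)
g = 629/4 ≈ 157.25
45930/(-25783) + g/6292 = 45930/(-25783) + (629/4)/6292 = 45930*(-1/25783) + (629/4)*(1/6292) = -45930/25783 + 629/25168 = -1139748733/648906544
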